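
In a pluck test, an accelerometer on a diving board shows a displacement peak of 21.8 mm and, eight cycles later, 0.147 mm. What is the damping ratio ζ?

0.0990

Logarithmic decrement δ = (1/n)·ln(x₀/x_n) = (1/8)·ln(21.8/0.147) = (1/8)·ln(148.3) = 0.6249.
ζ = δ/√(4π² + δ²) = 0.6249/√(39.48 + 0.391) = 0.6249/6.314 = 0.09897.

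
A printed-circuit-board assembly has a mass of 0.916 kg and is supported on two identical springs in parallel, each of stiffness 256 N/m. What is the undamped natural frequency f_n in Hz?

Parallel springs add: k_eq = 2 × 256 = 512.0 N/m.
ω_n = √(k_eq/m) = √(512.0/0.916) = √559.0 = 23.64 rad/s.
f_n = ω_n/(2π) = 23.64/6.283 = 3.763 Hz.

3.76 Hz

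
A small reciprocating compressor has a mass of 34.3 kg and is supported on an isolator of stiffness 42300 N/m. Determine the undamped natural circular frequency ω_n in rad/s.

ω_n = √(k/m) = √(42300/34.3) = √1233 = 35.12 rad/s.

35.1 rad/s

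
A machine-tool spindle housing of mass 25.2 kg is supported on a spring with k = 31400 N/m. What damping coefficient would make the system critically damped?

c_c = 2√(k·m) = 2√(31400 × 25.2) = 2 × 889.5 = 1779 N·s/m.

1780 N·s/m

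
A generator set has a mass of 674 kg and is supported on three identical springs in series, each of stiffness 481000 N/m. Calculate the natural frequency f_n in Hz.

Series springs: 1/k_eq = 3/481000, so k_eq = 481000/3 = 160300 N/m.
ω_n = √(k_eq/m) = √(160300/674) = √237.9 = 15.42 rad/s.
f_n = ω_n/(2π) = 15.42/6.283 = 2.455 Hz.

2.45 Hz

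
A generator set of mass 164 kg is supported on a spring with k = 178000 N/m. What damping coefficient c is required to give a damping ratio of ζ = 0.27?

2920 N·s/m

c_c = 2√(k·m) = 2√(178000 × 164) = 10810 N·s/m.
c = ζ·c_c = 0.27 × 10810 = 2918 N·s/m.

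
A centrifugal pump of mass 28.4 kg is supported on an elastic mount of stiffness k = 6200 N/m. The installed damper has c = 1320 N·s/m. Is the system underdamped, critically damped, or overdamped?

overdamped

c_c = 2√(k·m) = 839.2 N·s/m; ζ = c/c_c = 1320/839.2 = 1.57.
Since ζ > 1 the system is overdamped.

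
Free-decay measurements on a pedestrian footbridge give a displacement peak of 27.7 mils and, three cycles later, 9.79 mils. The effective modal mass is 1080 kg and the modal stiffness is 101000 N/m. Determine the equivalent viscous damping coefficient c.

Logarithmic decrement δ = (1/n)·ln(x₀/x_n) = (1/3)·ln(27.7/9.79) = (1/3)·ln(2.829) = 0.3467.
ζ = δ/√(4π² + δ²) = 0.3467/√(39.48 + 0.120) = 0.3467/6.293 = 0.05509.
c = ζ · 2√(km) = 0.05509 × 2√(101000 × 1080) = 0.05509 × 20890 = 1151 N·s/m.

1150 N·s/m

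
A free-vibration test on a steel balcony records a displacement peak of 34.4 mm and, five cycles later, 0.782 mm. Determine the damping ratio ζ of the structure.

0.120

Logarithmic decrement δ = (1/n)·ln(x₀/x_n) = (1/5)·ln(34.4/0.782) = (1/5)·ln(43.99) = 0.7568.
ζ = δ/√(4π² + δ²) = 0.7568/√(39.48 + 0.573) = 0.7568/6.329 = 0.1196.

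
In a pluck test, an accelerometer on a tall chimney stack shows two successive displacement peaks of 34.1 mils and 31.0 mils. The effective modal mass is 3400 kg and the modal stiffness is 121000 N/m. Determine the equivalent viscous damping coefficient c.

615 N·s/m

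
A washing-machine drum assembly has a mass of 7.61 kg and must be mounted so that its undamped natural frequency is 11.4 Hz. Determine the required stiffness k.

ω_n = 2πf_n = 2π × 11.4 = 71.63 rad/s.
k = m·ω_n² = 7.61 × 71.63² = 7.61 × 5131 = 39040 N/m.

39000 N/m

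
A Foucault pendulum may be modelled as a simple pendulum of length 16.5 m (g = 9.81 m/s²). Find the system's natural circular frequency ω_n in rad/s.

0.771 rad/s

For a simple pendulum ω_n = √(g/L) = √(9.81/16.5) = √0.5945 = 0.7711 rad/s.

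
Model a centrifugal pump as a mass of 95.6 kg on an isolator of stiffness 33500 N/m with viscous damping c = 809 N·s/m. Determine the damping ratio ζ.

0.226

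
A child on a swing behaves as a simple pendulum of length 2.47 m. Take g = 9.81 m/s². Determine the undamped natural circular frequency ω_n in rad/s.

For a simple pendulum ω_n = √(g/L) = √(9.81/2.47) = √3.972 = 1.993 rad/s.

1.99 rad/s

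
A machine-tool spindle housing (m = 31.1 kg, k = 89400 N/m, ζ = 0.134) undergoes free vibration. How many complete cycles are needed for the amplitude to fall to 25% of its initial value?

2 cycles

Logarithmic decrement δ = 2πζ/√(1 − ζ²) = 2π × 0.1340/√(1 − 0.0180) = 0.8496.
x_n/x₀ = e^(−nδ) ≤ 0.25; take ln: n ≥ ln(1/0.25)/δ = 1.386/0.8496 = 1.632.
So 2 complete cycles are required.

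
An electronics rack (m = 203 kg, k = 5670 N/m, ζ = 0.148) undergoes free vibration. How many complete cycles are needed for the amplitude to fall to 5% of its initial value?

Logarithmic decrement δ = 2πζ/√(1 − ζ²) = 2π × 0.1480/√(1 − 0.0219) = 0.9403.
x_n/x₀ = e^(−nδ) ≤ 0.05; take ln: n ≥ ln(1/0.05)/δ = 2.996/0.9403 = 3.186.
So 4 complete cycles are required.

4 cycles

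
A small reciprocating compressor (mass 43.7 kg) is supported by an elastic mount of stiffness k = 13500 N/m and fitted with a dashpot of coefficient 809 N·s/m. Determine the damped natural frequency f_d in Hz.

2.38 Hz

ω_n = √(k/m) = √(13500/43.7) = 17.58 rad/s.
Critical damping c_c = 2√(k·m) = 2√(13500 × 43.7) = 1536 N·s/m, so ζ = c/c_c = 809/1536 = 0.5266.
ω_d = ω_n√(1 − ζ²) = 17.58 × √(1 − 0.277) = 14.94 rad/s.
f_d = ω_d/(2π) = 2.378 Hz.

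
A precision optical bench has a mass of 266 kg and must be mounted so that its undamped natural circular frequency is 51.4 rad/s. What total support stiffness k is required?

k = m·ω_n² = 266 × 51.40² = 266 × 2642 = 702800 N/m.

703000 N/m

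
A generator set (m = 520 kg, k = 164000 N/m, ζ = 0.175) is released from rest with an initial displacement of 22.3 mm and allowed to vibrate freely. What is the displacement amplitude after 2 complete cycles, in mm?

2.39 mm

Logarithmic decrement δ = 2πζ/√(1 − ζ²) = 2π × 0.1750/√(1 − 0.0306) = 1.117.
After n cycles, x_n/x₀ = e^(−nδ), so x_2 = 22.3 × e^(−2 × 1.117) = 22.3 × 0.1071 = 2.389 mm.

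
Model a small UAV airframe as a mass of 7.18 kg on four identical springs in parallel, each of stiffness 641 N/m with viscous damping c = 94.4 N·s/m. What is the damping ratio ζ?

Parallel springs add: k_eq = 4 × 641 = 2564 N/m.
ω_n = √(k_eq/m) = √(2564/7.18) = 18.90 rad/s.
Critical damping c_c = 2√(k_eq·m) = 2√(2564 × 7.18) = 271.4 N·s/m, so ζ = c/c_c = 94.4/271.4 = 0.3479.

0.348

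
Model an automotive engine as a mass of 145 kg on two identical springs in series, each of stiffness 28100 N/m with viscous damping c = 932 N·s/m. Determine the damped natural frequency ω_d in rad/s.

9.30 rad/s

Series springs: 1/k_eq = 2/28100, so k_eq = 28100/2 = 14050 N/m.
ω_n = √(k_eq/m) = √(14050/145) = 9.844 rad/s.
Critical damping c_c = 2√(k_eq·m) = 2√(14050 × 145) = 2855 N·s/m, so ζ = c/c_c = 932/2855 = 0.3265.
ω_d = ω_n√(1 − ζ²) = 9.844 × √(1 − 0.107) = 9.304 rad/s.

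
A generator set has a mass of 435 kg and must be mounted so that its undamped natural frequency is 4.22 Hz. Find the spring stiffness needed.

306000 N/m

ω_n = 2πf_n = 2π × 4.22 = 26.52 rad/s.
k = m·ω_n² = 435 × 26.52² = 435 × 703.0 = 305800 N/m.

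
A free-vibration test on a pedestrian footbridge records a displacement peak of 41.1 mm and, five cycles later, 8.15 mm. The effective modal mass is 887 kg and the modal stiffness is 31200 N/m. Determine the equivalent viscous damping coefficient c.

Logarithmic decrement δ = (1/n)·ln(x₀/x_n) = (1/5)·ln(41.1/8.15) = (1/5)·ln(5.043) = 0.3236.
ζ = δ/√(4π² + δ²) = 0.3236/√(39.48 + 0.105) = 0.3236/6.292 = 0.05143.
c = ζ · 2√(km) = 0.05143 × 2√(31200 × 887) = 0.05143 × 10520 = 541.2 N·s/m.

541 N·s/m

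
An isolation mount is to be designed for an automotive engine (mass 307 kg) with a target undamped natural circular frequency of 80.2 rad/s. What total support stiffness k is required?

k = m·ω_n² = 307 × 80.20² = 307 × 6432 = 1975000 N/m.

1970000 N/m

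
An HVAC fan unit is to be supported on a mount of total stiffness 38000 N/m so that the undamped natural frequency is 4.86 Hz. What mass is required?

40.8 kg

ω_n = 2πf_n = 2π × 4.86 = 30.54 rad/s.
m = k/ω_n² = 38000/30.54² = 38000/932.5 = 40.75 kg.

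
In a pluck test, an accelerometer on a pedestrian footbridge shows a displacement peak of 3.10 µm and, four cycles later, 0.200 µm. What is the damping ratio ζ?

0.108

Logarithmic decrement δ = (1/n)·ln(x₀/x_n) = (1/4)·ln(3.10/0.200) = (1/4)·ln(15.50) = 0.6852.
ζ = δ/√(4π² + δ²) = 0.6852/√(39.48 + 0.470) = 0.6852/6.320 = 0.1084.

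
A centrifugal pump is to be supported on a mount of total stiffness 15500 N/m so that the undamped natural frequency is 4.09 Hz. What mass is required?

23.5 kg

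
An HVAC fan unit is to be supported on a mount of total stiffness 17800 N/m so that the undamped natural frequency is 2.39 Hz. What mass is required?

ω_n = 2πf_n = 2π × 2.39 = 15.02 rad/s.
m = k/ω_n² = 17800/15.02² = 17800/225.5 = 78.93 kg.

78.9 kg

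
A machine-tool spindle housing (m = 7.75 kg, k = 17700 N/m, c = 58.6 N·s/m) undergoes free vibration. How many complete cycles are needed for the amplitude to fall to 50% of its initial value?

2 cycles

ζ = c/(2√(km)) = 58.6/(2√(17700 × 7.75)) = 58.6/740.7 = 0.07911.
Logarithmic decrement δ = 2πζ/√(1 − ζ²) = 2π × 0.07911/√(1 − 0.00626) = 0.4986.
x_n/x₀ = e^(−nδ) ≤ 0.5; take ln: n ≥ ln(1/0.5)/δ = 0.6931/0.4986 = 1.390.
So 2 complete cycles are required.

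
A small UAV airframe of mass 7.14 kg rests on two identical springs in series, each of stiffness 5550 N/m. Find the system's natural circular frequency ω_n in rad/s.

19.7 rad/s

Series springs: 1/k_eq = 2/5550, so k_eq = 5550/2 = 2775 N/m.
ω_n = √(k_eq/m) = √(2775/7.14) = √388.7 = 19.71 rad/s.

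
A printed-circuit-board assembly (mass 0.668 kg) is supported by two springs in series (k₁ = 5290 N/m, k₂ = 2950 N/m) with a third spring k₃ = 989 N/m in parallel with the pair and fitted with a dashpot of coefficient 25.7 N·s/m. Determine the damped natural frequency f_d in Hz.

10.0 Hz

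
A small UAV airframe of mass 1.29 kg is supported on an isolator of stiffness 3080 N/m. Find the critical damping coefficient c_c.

126 N·s/m

c_c = 2√(k·m) = 2√(3080 × 1.29) = 2 × 63.03 = 126.1 N·s/m.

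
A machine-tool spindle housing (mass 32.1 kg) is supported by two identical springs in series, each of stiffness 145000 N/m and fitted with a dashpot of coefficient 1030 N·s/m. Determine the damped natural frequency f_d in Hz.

7.12 Hz

Series springs: 1/k_eq = 2/145000, so k_eq = 145000/2 = 72500 N/m.
ω_n = √(k_eq/m) = √(72500/32.1) = 47.52 rad/s.
Critical damping c_c = 2√(k_eq·m) = 2√(72500 × 32.1) = 3051 N·s/m, so ζ = c/c_c = 1030/3051 = 0.3376.
ω_d = ω_n√(1 − ζ²) = 47.52 × √(1 − 0.114) = 44.73 rad/s.
f_d = ω_d/(2π) = 7.120 Hz.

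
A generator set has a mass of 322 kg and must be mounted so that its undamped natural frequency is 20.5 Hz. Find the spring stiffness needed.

5340000 N/m

ω_n = 2πf_n = 2π × 20.5 = 128.8 rad/s.
k = m·ω_n² = 322 × 128.8² = 322 × 16590 = 5342000 N/m.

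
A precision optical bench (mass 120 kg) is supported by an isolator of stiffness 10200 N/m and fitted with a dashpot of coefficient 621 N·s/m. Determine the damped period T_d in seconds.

ω_n = √(k/m) = √(10200/120) = 9.220 rad/s.
Critical damping c_c = 2√(k·m) = 2√(10200 × 120) = 2213 N·s/m, so ζ = c/c_c = 621/2213 = 0.2807.
ω_d = ω_n√(1 − ζ²) = 9.220 × √(1 − 0.0788) = 8.849 rad/s.
T_d = 2π/ω_d = 0.7100 s.

0.710 s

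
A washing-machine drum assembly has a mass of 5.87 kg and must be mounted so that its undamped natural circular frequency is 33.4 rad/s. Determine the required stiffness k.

6550 N/m

k = m·ω_n² = 5.87 × 33.40² = 5.87 × 1116 = 6548 N/m.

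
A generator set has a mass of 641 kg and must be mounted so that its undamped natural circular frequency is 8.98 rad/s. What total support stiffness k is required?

k = m·ω_n² = 641 × 8.980² = 641 × 80.64 = 51690 N/m.

51700 N/m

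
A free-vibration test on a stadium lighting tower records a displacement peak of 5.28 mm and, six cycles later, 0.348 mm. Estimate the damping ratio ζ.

Logarithmic decrement δ = (1/n)·ln(x₀/x_n) = (1/6)·ln(5.28/0.348) = (1/6)·ln(15.17) = 0.4532.
ζ = δ/√(4π² + δ²) = 0.4532/√(39.48 + 0.205) = 0.4532/6.300 = 0.07195.

0.0719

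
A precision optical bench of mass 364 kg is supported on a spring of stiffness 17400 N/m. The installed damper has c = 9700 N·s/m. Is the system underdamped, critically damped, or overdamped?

c_c = 2√(k·m) = 5033 N·s/m; ζ = c/c_c = 9700/5033 = 1.93.
Since ζ > 1 the system is overdamped.

overdamped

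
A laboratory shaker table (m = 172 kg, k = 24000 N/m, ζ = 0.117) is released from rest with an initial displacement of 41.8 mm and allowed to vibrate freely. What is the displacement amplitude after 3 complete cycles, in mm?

4.54 mm

Logarithmic decrement δ = 2πζ/√(1 − ζ²) = 2π × 0.1170/√(1 − 0.0137) = 0.7402.
After n cycles, x_n/x₀ = e^(−nδ), so x_3 = 41.8 × e^(−3 × 0.7402) = 41.8 × 0.1085 = 4.537 mm.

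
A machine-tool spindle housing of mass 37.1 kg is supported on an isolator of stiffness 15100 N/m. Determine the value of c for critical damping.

1500 N·s/m

c_c = 2√(k·m) = 2√(15100 × 37.1) = 2 × 748.5 = 1497 N·s/m.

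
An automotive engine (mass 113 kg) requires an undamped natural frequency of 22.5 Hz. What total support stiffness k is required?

ω_n = 2πf_n = 2π × 22.5 = 141.4 rad/s.
k = m·ω_n² = 113 × 141.4² = 113 × 19990 = 2258000 N/m.

2260000 N/m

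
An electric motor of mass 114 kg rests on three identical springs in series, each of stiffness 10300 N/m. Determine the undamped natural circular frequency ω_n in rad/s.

5.49 rad/s

Series springs: 1/k_eq = 3/10300, so k_eq = 10300/3 = 3433 N/m.
ω_n = √(k_eq/m) = √(3433/114) = √30.12 = 5.488 rad/s.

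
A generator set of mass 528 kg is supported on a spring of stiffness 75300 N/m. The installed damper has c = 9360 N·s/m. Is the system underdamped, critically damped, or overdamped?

underdamped

c_c = 2√(k·m) = 12610 N·s/m; ζ = c/c_c = 9360/12610 = 0.742.
Since ζ < 1 the system is underdamped.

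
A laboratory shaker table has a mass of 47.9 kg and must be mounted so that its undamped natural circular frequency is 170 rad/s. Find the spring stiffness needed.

k = m·ω_n² = 47.9 × 170.0² = 47.9 × 28900 = 1384000 N/m.

1380000 N/m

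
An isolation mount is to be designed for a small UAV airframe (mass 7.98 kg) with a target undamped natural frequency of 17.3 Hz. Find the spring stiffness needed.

ω_n = 2πf_n = 2π × 17.3 = 108.7 rad/s.
k = m·ω_n² = 7.98 × 108.7² = 7.98 × 11820 = 94290 N/m.

94300 N/m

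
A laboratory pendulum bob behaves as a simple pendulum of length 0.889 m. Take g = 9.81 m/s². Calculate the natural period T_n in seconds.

1.89 s

For a simple pendulum ω_n = √(g/L) = √(9.81/0.889) = √11.03 = 3.322 rad/s.
T_n = 2π/ω_n = 6.283/3.322 = 1.891 s.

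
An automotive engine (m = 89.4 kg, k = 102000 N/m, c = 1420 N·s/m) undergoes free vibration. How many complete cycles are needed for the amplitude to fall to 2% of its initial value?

ζ = c/(2√(km)) = 1420/(2√(102000 × 89.4)) = 1420/6039 = 0.2351.
Logarithmic decrement δ = 2πζ/√(1 − ζ²) = 2π × 0.2351/√(1 − 0.0553) = 1.520.
x_n/x₀ = e^(−nδ) ≤ 0.02; take ln: n ≥ ln(1/0.02)/δ = 3.912/1.520 = 2.574.
So 3 complete cycles are required.

3 cycles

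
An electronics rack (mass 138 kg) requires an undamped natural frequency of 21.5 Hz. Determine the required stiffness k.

2520000 N/m

ω_n = 2πf_n = 2π × 21.5 = 135.1 rad/s.
k = m·ω_n² = 138 × 135.1² = 138 × 18250 = 2518000 N/m.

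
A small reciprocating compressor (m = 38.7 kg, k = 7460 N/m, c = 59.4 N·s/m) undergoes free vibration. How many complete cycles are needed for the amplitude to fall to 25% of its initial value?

ζ = c/(2√(km)) = 59.4/(2√(7460 × 38.7)) = 59.4/1075 = 0.05528.
Logarithmic decrement δ = 2πζ/√(1 − ζ²) = 2π × 0.05528/√(1 − 0.00306) = 0.3478.
x_n/x₀ = e^(−nδ) ≤ 0.25; take ln: n ≥ ln(1/0.25)/δ = 1.386/0.3478 = 3.985.
So 4 complete cycles are required.

4 cycles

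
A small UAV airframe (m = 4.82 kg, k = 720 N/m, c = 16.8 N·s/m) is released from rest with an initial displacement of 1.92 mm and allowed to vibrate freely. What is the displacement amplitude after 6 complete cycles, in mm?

ζ = c/(2√(km)) = 16.8/(2√(720 × 4.82)) = 16.8/117.8 = 0.1426.
Logarithmic decrement δ = 2πζ/√(1 − ζ²) = 2π × 0.1426/√(1 − 0.0203) = 0.9052.
After n cycles, x_n/x₀ = e^(−nδ), so x_6 = 1.92 × e^(−6 × 0.9052) = 1.92 × 0.004379 = 0.008407 mm.

0.00841 mm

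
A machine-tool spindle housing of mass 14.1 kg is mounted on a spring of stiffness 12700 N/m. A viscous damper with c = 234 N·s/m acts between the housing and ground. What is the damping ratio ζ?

ω_n = √(k/m) = √(12700/14.1) = 30.01 rad/s.
Critical damping c_c = 2√(k·m) = 2√(12700 × 14.1) = 846.3 N·s/m, so ζ = c/c_c = 234/846.3 = 0.2765.

0.276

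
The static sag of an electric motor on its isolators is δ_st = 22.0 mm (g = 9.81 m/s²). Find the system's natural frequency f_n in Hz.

3.36 Hz

ω_n = √(g/δ_st) = √(9.81/0.0220) = √445.9 = 21.12 rad/s.
f_n = ω_n/(2π) = 21.12/6.283 = 3.361 Hz.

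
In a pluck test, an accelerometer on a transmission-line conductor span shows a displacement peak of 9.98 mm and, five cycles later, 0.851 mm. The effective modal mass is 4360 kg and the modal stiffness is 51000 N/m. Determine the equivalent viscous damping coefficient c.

2330 N·s/m

Logarithmic decrement δ = (1/n)·ln(x₀/x_n) = (1/5)·ln(9.98/0.851) = (1/5)·ln(11.73) = 0.4924.
ζ = δ/√(4π² + δ²) = 0.4924/√(39.48 + 0.242) = 0.4924/6.302 = 0.07813.
c = ζ · 2√(km) = 0.07813 × 2√(51000 × 4360) = 0.07813 × 29820 = 2330 N·s/m.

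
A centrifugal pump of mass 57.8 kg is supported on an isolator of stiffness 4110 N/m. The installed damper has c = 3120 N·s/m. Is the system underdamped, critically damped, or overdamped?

overdamped

c_c = 2√(k·m) = 974.8 N·s/m; ζ = c/c_c = 3120/974.8 = 3.20.
Since ζ > 1 the system is overdamped.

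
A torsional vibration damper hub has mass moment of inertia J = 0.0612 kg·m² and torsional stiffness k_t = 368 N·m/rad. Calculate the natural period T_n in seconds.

0.0810 s

ω_n = √(k_t/J) = √(368/0.0612) = √6013 = 77.54 rad/s.
T_n = 2π/ω_n = 6.283/77.54 = 0.08103 s.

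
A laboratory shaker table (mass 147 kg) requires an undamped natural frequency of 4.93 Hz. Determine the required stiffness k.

ω_n = 2πf_n = 2π × 4.93 = 30.98 rad/s.
k = m·ω_n² = 147 × 30.98² = 147 × 959.5 = 141000 N/m.

141000 N/m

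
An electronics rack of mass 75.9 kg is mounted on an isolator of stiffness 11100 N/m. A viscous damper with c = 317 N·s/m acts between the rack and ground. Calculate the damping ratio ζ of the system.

0.173

ω_n = √(k/m) = √(11100/75.9) = 12.09 rad/s.
Critical damping c_c = 2√(k·m) = 2√(11100 × 75.9) = 1836 N·s/m, so ζ = c/c_c = 317/1836 = 0.1727.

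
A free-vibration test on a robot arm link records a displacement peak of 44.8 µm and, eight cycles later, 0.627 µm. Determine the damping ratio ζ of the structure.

0.0846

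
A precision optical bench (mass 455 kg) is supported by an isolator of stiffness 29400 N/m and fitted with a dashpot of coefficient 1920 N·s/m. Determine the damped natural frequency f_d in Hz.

ω_n = √(k/m) = √(29400/455) = 8.038 rad/s.
Critical damping c_c = 2√(k·m) = 2√(29400 × 455) = 7315 N·s/m, so ζ = c/c_c = 1920/7315 = 0.2625.
ω_d = ω_n√(1 − ζ²) = 8.038 × √(1 − 0.0689) = 7.757 rad/s.
f_d = ω_d/(2π) = 1.234 Hz.

1.23 Hz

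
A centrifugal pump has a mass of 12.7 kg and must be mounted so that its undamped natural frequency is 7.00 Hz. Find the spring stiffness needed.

24600 N/m

ω_n = 2πf_n = 2π × 7.00 = 43.98 rad/s.
k = m·ω_n² = 12.7 × 43.98² = 12.7 × 1934 = 24570 N/m.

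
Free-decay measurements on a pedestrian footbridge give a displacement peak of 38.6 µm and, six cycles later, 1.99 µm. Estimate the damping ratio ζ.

0.0784

Logarithmic decrement δ = (1/n)·ln(x₀/x_n) = (1/6)·ln(38.6/1.99) = (1/6)·ln(19.40) = 0.4942.
ζ = δ/√(4π² + δ²) = 0.4942/√(39.48 + 0.244) = 0.4942/6.303 = 0.07841.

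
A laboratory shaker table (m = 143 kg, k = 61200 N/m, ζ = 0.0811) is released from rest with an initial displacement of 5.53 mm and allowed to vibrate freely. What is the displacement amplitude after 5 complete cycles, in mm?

Logarithmic decrement δ = 2πζ/√(1 − ζ²) = 2π × 0.08110/√(1 − 0.00658) = 0.5113.
After n cycles, x_n/x₀ = e^(−nδ), so x_5 = 5.53 × e^(−5 × 0.5113) = 5.53 × 0.07760 = 0.4291 mm.

0.429 mm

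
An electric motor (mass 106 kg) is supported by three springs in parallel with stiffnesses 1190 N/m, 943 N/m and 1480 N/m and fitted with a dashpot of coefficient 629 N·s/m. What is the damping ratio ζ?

0.508

Parallel springs add: k_eq = 1190 + 943 + 1480 = 3613 N/m.
ω_n = √(k_eq/m) = √(3613/106) = 5.838 rad/s.
Critical damping c_c = 2√(k_eq·m) = 2√(3613 × 106) = 1238 N·s/m, so ζ = c/c_c = 629/1238 = 0.5082.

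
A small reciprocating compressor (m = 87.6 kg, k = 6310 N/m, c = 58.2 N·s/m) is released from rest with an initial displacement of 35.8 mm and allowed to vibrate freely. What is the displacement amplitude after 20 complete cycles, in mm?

0.261 mm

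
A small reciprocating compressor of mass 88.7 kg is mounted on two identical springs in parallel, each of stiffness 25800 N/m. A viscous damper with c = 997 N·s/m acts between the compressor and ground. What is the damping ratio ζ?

Parallel springs add: k_eq = 2 × 25800 = 51600 N/m.
ω_n = √(k_eq/m) = √(51600/88.7) = 24.12 rad/s.
Critical damping c_c = 2√(k_eq·m) = 2√(51600 × 88.7) = 4279 N·s/m, so ζ = c/c_c = 997/4279 = 0.2330.

0.233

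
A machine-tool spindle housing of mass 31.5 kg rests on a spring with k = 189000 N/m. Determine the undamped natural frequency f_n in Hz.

ω_n = √(k/m) = √(189000/31.5) = √6000 = 77.46 rad/s.
f_n = ω_n/(2π) = 77.46/6.283 = 12.33 Hz.

12.3 Hz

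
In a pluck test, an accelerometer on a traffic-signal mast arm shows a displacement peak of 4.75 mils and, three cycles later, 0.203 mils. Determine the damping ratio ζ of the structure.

0.165

Logarithmic decrement δ = (1/n)·ln(x₀/x_n) = (1/3)·ln(4.75/0.203) = (1/3)·ln(23.40) = 1.051.
ζ = δ/√(4π² + δ²) = 1.051/√(39.48 + 1.10) = 1.051/6.370 = 0.1650.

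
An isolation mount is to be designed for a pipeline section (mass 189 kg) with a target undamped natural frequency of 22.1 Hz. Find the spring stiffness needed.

ω_n = 2πf_n = 2π × 22.1 = 138.9 rad/s.
k = m·ω_n² = 189 × 138.9² = 189 × 19280 = 3644000 N/m.

3640000 N/m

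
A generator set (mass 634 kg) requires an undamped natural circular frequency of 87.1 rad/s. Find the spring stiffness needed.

4810000 N/m

k = m·ω_n² = 634 × 87.10² = 634 × 7586 = 4810000 N/m.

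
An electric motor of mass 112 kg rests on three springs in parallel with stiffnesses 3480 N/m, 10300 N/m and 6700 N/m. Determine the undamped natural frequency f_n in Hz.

Parallel springs add: k_eq = 3480 + 10300 + 6700 = 20480 N/m.
ω_n = √(k_eq/m) = √(20480/112) = √182.9 = 13.52 rad/s.
f_n = ω_n/(2π) = 13.52/6.283 = 2.152 Hz.

2.15 Hz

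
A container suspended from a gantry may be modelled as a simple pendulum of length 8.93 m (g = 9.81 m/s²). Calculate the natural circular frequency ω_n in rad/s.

1.05 rad/s

For a simple pendulum ω_n = √(g/L) = √(9.81/8.93) = √1.099 = 1.048 rad/s.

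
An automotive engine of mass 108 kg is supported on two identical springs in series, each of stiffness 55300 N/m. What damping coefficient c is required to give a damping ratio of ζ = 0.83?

Series springs: 1/k_eq = 2/55300, so k_eq = 55300/2 = 27650 N/m.
c_c = 2√(k_eq·m) = 2√(27650 × 108) = 3456 N·s/m.
c = ζ·c_c = 0.83 × 3456 = 2869 N·s/m.

2870 N·s/m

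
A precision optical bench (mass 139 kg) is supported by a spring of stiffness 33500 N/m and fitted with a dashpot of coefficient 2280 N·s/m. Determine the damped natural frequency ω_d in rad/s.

13.2 rad/s

ω_n = √(k/m) = √(33500/139) = 15.52 rad/s.
Critical damping c_c = 2√(k·m) = 2√(33500 × 139) = 4316 N·s/m, so ζ = c/c_c = 2280/4316 = 0.5283.
ω_d = ω_n√(1 − ζ²) = 15.52 × √(1 − 0.279) = 13.18 rad/s.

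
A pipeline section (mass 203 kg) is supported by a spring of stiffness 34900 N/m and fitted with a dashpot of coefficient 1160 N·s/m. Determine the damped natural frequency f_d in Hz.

2.04 Hz

ω_n = √(k/m) = √(34900/203) = 13.11 rad/s.
Critical damping c_c = 2√(k·m) = 2√(34900 × 203) = 5323 N·s/m, so ζ = c/c_c = 1160/5323 = 0.2179.
ω_d = ω_n√(1 − ζ²) = 13.11 × √(1 − 0.0475) = 12.80 rad/s.
f_d = ω_d/(2π) = 2.037 Hz.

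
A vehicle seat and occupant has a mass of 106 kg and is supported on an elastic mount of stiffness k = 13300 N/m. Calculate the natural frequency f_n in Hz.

ω_n = √(k/m) = √(13300/106) = √125.5 = 11.20 rad/s.
f_n = ω_n/(2π) = 11.20/6.283 = 1.783 Hz.

1.78 Hz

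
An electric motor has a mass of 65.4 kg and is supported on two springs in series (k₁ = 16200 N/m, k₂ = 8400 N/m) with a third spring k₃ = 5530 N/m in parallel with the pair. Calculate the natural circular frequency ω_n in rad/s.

13.0 rad/s

Series pair: k_s = k₁k₂/(k₁+k₂) = (16200)(8400)/(16200 + 8400) = 5532 N/m. In parallel with k₃: k_eq = 5532 + 5530 = 11060 N/m.
ω_n = √(k_eq/m) = √(11060/65.4) = √169.1 = 13.01 rad/s.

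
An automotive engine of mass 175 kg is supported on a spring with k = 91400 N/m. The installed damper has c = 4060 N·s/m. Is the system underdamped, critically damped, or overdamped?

underdamped

c_c = 2√(k·m) = 7999 N·s/m; ζ = c/c_c = 4060/7999 = 0.508.
Since ζ < 1 the system is underdamped.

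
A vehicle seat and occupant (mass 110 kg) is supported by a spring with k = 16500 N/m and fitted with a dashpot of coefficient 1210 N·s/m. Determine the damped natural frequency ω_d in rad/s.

10.9 rad/s

ω_n = √(k/m) = √(16500/110) = 12.25 rad/s.
Critical damping c_c = 2√(k·m) = 2√(16500 × 110) = 2694 N·s/m, so ζ = c/c_c = 1210/2694 = 0.4491.
ω_d = ω_n√(1 − ζ²) = 12.25 × √(1 − 0.202) = 10.94 rad/s.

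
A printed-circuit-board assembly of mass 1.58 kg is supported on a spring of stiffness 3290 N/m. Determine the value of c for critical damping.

144 N·s/m

c_c = 2√(k·m) = 2√(3290 × 1.58) = 2 × 72.10 = 144.2 N·s/m.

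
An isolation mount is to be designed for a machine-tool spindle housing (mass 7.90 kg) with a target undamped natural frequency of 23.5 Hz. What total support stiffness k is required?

ω_n = 2πf_n = 2π × 23.5 = 147.7 rad/s.
k = m·ω_n² = 7.90 × 147.7² = 7.90 × 21800 = 172200 N/m.

172000 N/m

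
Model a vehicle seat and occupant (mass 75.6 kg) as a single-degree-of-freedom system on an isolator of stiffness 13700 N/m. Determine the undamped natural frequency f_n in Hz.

2.14 Hz

ω_n = √(k/m) = √(13700/75.6) = √181.2 = 13.46 rad/s.
f_n = ω_n/(2π) = 13.46/6.283 = 2.142 Hz.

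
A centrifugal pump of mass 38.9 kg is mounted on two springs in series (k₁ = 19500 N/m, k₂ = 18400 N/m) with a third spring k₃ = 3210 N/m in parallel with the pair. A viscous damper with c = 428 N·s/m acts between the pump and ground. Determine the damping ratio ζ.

Series pair: k_s = k₁k₂/(k₁+k₂) = (19500)(18400)/(19500 + 18400) = 9467 N/m. In parallel with k₃: k_eq = 9467 + 3210 = 12680 N/m.
ω_n = √(k_eq/m) = √(12680/38.9) = 18.05 rad/s.
Critical damping c_c = 2√(k_eq·m) = 2√(12680 × 38.9) = 1404 N·s/m, so ζ = c/c_c = 428/1404 = 0.3047.

0.305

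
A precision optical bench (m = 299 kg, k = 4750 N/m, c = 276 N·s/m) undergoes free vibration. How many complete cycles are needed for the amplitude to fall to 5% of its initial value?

ζ = c/(2√(km)) = 276/(2√(4750 × 299)) = 276/2383 = 0.1158.
Logarithmic decrement δ = 2πζ/√(1 − ζ²) = 2π × 0.1158/√(1 − 0.0134) = 0.7325.
x_n/x₀ = e^(−nδ) ≤ 0.05; take ln: n ≥ ln(1/0.05)/δ = 2.996/0.7325 = 4.090.
So 5 complete cycles are required.

5 cycles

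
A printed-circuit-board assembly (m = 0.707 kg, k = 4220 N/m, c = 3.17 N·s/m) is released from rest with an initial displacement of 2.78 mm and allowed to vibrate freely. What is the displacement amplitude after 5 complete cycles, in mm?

1.12 mm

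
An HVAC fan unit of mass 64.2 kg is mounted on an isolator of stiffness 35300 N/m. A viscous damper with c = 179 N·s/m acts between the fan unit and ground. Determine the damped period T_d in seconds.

0.268 s

ω_n = √(k/m) = √(35300/64.2) = 23.45 rad/s.
Critical damping c_c = 2√(k·m) = 2√(35300 × 64.2) = 3011 N·s/m, so ζ = c/c_c = 179/3011 = 0.05945.
ω_d = ω_n√(1 − ζ²) = 23.45 × √(1 − 0.00353) = 23.41 rad/s.
T_d = 2π/ω_d = 0.2684 s.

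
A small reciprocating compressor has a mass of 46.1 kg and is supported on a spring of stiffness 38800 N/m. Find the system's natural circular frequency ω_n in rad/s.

29.0 rad/s

ω_n = √(k/m) = √(38800/46.1) = √841.6 = 29.01 rad/s.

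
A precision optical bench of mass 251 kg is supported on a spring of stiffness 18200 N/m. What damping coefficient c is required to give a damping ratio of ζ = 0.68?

c_c = 2√(k·m) = 2√(18200 × 251) = 4275 N·s/m.
c = ζ·c_c = 0.68 × 4275 = 2907 N·s/m.

2910 N·s/m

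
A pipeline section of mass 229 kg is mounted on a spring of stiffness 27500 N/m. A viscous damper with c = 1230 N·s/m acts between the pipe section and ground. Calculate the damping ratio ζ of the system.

ω_n = √(k/m) = √(27500/229) = 10.96 rad/s.
Critical damping c_c = 2√(k·m) = 2√(27500 × 229) = 5019 N·s/m, so ζ = c/c_c = 1230/5019 = 0.2451.

0.245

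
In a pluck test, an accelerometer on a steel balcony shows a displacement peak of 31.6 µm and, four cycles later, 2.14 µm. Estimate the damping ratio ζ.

0.107

Logarithmic decrement δ = (1/n)·ln(x₀/x_n) = (1/4)·ln(31.6/2.14) = (1/4)·ln(14.77) = 0.6731.
ζ = δ/√(4π² + δ²) = 0.6731/√(39.48 + 0.453) = 0.6731/6.319 = 0.1065.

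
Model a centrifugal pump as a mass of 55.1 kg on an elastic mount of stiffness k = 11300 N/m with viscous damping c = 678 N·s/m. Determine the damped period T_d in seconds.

0.486 s

ω_n = √(k/m) = √(11300/55.1) = 14.32 rad/s.
Critical damping c_c = 2√(k·m) = 2√(11300 × 55.1) = 1578 N·s/m, so ζ = c/c_c = 678/1578 = 0.4296.
ω_d = ω_n√(1 − ζ²) = 14.32 × √(1 − 0.185) = 12.93 rad/s.
T_d = 2π/ω_d = 0.4859 s.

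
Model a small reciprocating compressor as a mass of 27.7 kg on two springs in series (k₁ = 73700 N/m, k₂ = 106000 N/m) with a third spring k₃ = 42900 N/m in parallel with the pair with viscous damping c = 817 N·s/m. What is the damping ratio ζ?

0.264

Series pair: k_s = k₁k₂/(k₁+k₂) = (73700)(106000)/(73700 + 106000) = 43470 N/m. In parallel with k₃: k_eq = 43470 + 42900 = 86370 N/m.
ω_n = √(k_eq/m) = √(86370/27.7) = 55.84 rad/s.
Critical damping c_c = 2√(k_eq·m) = 2√(86370 × 27.7) = 3094 N·s/m, so ζ = c/c_c = 817/3094 = 0.2641.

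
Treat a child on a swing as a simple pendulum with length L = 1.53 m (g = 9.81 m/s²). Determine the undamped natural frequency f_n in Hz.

0.403 Hz

For a simple pendulum ω_n = √(g/L) = √(9.81/1.53) = √6.412 = 2.532 rad/s.
f_n = ω_n/(2π) = 2.532/6.283 = 0.4030 Hz.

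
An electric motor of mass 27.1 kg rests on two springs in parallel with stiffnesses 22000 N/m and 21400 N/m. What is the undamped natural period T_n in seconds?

0.157 s

Parallel springs add: k_eq = 22000 + 21400 = 43400 N/m.
ω_n = √(k_eq/m) = √(43400/27.1) = √1601 = 40.02 rad/s.
T_n = 2π/ω_n = 6.283/40.02 = 0.1570 s.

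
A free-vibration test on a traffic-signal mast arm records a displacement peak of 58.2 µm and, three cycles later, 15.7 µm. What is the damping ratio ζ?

0.0693

Logarithmic decrement δ = (1/n)·ln(x₀/x_n) = (1/3)·ln(58.2/15.7) = (1/3)·ln(3.707) = 0.4367.
ζ = δ/√(4π² + δ²) = 0.4367/√(39.48 + 0.191) = 0.4367/6.298 = 0.06934.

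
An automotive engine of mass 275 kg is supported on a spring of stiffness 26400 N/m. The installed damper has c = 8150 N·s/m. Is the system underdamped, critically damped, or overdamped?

overdamped

c_c = 2√(k·m) = 5389 N·s/m; ζ = c/c_c = 8150/5389 = 1.51.
Since ζ > 1 the system is overdamped.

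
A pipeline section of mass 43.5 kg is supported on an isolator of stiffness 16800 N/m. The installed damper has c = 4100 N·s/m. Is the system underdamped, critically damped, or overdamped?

overdamped

c_c = 2√(k·m) = 1710 N·s/m; ζ = c/c_c = 4100/1710 = 2.40.
Since ζ > 1 the system is overdamped.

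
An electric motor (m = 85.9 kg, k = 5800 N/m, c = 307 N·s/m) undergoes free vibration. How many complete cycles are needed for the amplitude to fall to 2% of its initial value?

3 cycles

ζ = c/(2√(km)) = 307/(2√(5800 × 85.9)) = 307/1412 = 0.2175.
Logarithmic decrement δ = 2πζ/√(1 − ζ²) = 2π × 0.2175/√(1 − 0.0473) = 1.400.
x_n/x₀ = e^(−nδ) ≤ 0.02; take ln: n ≥ ln(1/0.02)/δ = 3.912/1.400 = 2.794.
So 3 complete cycles are required.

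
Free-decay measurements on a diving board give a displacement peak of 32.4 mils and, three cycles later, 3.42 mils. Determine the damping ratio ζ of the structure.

Logarithmic decrement δ = (1/n)·ln(x₀/x_n) = (1/3)·ln(32.4/3.42) = (1/3)·ln(9.474) = 0.7495.
ζ = δ/√(4π² + δ²) = 0.7495/√(39.48 + 0.562) = 0.7495/6.328 = 0.1184.

0.118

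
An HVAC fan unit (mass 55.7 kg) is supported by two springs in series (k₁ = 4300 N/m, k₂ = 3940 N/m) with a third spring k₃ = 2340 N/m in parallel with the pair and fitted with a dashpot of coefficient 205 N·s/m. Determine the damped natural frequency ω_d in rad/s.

Series pair: k_s = k₁k₂/(k₁+k₂) = (4300)(3940)/(4300 + 3940) = 2056 N/m. In parallel with k₃: k_eq = 2056 + 2340 = 4396 N/m.
ω_n = √(k_eq/m) = √(4396/55.7) = 8.884 rad/s.
Critical damping c_c = 2√(k_eq·m) = 2√(4396 × 55.7) = 989.7 N·s/m, so ζ = c/c_c = 205/989.7 = 0.2071.
ω_d = ω_n√(1 − ζ²) = 8.884 × √(1 − 0.0429) = 8.691 rad/s.

8.69 rad/s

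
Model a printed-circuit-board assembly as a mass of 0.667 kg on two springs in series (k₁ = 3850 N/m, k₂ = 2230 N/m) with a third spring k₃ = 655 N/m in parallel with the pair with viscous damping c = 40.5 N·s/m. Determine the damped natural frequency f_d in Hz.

Series pair: k_s = k₁k₂/(k₁+k₂) = (3850)(2230)/(3850 + 2230) = 1412 N/m. In parallel with k₃: k_eq = 1412 + 655 = 2067 N/m.
ω_n = √(k_eq/m) = √(2067/0.667) = 55.67 rad/s.
Critical damping c_c = 2√(k_eq·m) = 2√(2067 × 0.667) = 74.26 N·s/m, so ζ = c/c_c = 40.5/74.26 = 0.5454.
ω_d = ω_n√(1 − ζ²) = 55.67 × √(1 − 0.297) = 46.66 rad/s.
f_d = ω_d/(2π) = 7.427 Hz.

7.43 Hz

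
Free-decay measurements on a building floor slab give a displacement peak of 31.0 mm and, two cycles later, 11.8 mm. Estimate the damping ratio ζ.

Logarithmic decrement δ = (1/n)·ln(x₀/x_n) = (1/2)·ln(31.0/11.8) = (1/2)·ln(2.627) = 0.4829.
ζ = δ/√(4π² + δ²) = 0.4829/√(39.48 + 0.233) = 0.4829/6.302 = 0.07664.

0.0766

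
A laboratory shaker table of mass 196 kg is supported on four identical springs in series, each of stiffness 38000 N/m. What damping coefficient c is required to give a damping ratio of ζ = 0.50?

Series springs: 1/k_eq = 4/38000, so k_eq = 38000/4 = 9500 N/m.
c_c = 2√(k_eq·m) = 2√(9500 × 196) = 2729 N·s/m.
c = ζ·c_c = 0.50 × 2729 = 1365 N·s/m.

1360 N·s/m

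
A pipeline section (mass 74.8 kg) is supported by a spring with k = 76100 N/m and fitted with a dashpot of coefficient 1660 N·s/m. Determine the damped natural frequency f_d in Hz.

ω_n = √(k/m) = √(76100/74.8) = 31.90 rad/s.
Critical damping c_c = 2√(k·m) = 2√(76100 × 74.8) = 4772 N·s/m, so ζ = c/c_c = 1660/4772 = 0.3479.
ω_d = ω_n√(1 − ζ²) = 31.90 × √(1 − 0.121) = 29.90 rad/s.
f_d = ω_d/(2π) = 4.759 Hz.

4.76 Hz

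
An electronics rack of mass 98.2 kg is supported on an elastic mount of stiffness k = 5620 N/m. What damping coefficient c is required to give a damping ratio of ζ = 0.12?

c_c = 2√(k·m) = 2√(5620 × 98.2) = 1486 N·s/m.
c = ζ·c_c = 0.12 × 1486 = 178.3 N·s/m.

178 N·s/m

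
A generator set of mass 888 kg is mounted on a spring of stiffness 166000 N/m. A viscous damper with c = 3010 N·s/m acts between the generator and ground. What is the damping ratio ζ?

0.124

ω_n = √(k/m) = √(166000/888) = 13.67 rad/s.
Critical damping c_c = 2√(k·m) = 2√(166000 × 888) = 24280 N·s/m, so ζ = c/c_c = 3010/24280 = 0.1240.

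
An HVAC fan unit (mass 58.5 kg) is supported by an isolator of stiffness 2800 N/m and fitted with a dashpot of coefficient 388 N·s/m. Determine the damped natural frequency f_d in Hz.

ω_n = √(k/m) = √(2800/58.5) = 6.918 rad/s.
Critical damping c_c = 2√(k·m) = 2√(2800 × 58.5) = 809.4 N·s/m, so ζ = c/c_c = 388/809.4 = 0.4793.
ω_d = ω_n√(1 − ζ²) = 6.918 × √(1 − 0.230) = 6.072 rad/s.
f_d = ω_d/(2π) = 0.9663 Hz.

0.966 Hz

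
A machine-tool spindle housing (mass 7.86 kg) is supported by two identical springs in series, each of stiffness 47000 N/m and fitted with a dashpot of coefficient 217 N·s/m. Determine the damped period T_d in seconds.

0.119 s

Series springs: 1/k_eq = 2/47000, so k_eq = 47000/2 = 23500 N/m.
ω_n = √(k_eq/m) = √(23500/7.86) = 54.68 rad/s.
Critical damping c_c = 2√(k_eq·m) = 2√(23500 × 7.86) = 859.6 N·s/m, so ζ = c/c_c = 217/859.6 = 0.2525.
ω_d = ω_n√(1 − ζ²) = 54.68 × √(1 − 0.0637) = 52.91 rad/s.
T_d = 2π/ω_d = 0.1188 s.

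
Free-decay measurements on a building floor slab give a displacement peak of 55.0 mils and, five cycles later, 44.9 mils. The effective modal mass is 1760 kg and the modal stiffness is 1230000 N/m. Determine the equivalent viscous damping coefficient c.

601 N·s/m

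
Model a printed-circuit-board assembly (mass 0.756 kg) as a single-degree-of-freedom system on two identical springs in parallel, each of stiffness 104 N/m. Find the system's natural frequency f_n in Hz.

2.64 Hz

Parallel springs add: k_eq = 2 × 104 = 208.0 N/m.
ω_n = √(k_eq/m) = √(208.0/0.756) = √275.1 = 16.59 rad/s.
f_n = ω_n/(2π) = 16.59/6.283 = 2.640 Hz.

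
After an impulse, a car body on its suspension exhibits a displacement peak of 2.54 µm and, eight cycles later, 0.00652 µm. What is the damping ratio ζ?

0.118

Logarithmic decrement δ = (1/n)·ln(x₀/x_n) = (1/8)·ln(2.54/0.00652) = (1/8)·ln(389.6) = 0.7456.
ζ = δ/√(4π² + δ²) = 0.7456/√(39.48 + 0.556) = 0.7456/6.327 = 0.1178.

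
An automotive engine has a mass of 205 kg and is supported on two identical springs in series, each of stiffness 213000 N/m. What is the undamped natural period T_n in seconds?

0.276 s

Series springs: 1/k_eq = 2/213000, so k_eq = 213000/2 = 106500 N/m.
ω_n = √(k_eq/m) = √(106500/205) = √519.5 = 22.79 rad/s.
T_n = 2π/ω_n = 6.283/22.79 = 0.2757 s.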